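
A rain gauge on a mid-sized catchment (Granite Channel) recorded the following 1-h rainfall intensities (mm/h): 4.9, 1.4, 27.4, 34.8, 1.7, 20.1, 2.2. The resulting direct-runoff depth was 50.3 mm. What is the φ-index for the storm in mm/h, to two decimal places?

Only the 3 blocks with intensity above φ contribute runoff: 27.4, 34.8, 20.1 mm/h.
Σ(I−φ)·Δt = d  ⇒  (27.4+34.8+20.1 − 3φ)·1 = 50.3
φ = (82.30 − 50.3/1) / 3 = 10.67 mm/h.

φ ≈ 10.67 mm/h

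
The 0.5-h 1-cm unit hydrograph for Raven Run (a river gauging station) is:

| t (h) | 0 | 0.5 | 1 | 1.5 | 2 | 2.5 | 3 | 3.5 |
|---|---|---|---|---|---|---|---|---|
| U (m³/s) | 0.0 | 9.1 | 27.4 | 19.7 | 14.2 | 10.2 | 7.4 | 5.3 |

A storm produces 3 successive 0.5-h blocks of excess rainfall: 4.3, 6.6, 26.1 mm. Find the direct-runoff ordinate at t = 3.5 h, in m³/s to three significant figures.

Q ≈ 33.8 m³/s

By discrete convolution, Q_j = Σ (P_i / 10 mm) · U_{j−i}.
At t = 3.5 h (j=7): Q = (4.3/10)·5.3 + (6.6/10)·7.4 + (26.1/10)·10.2 = 33.8 m³/s.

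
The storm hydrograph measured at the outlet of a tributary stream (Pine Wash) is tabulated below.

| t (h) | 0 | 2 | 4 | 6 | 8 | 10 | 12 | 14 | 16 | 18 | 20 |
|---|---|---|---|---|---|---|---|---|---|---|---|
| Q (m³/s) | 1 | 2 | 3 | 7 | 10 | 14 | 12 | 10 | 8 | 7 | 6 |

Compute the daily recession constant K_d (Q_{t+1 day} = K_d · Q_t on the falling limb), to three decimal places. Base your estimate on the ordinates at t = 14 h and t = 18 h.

K_d ≈ 0.118

Between t = 14 h and t = 18 h the flow falls from 10 to 7 m³/s over 2×2 h = 4 h.
Per-interval ratio K = (7/10)^(1/2) = 0.8367; K_d = K^(24/2) = 0.118.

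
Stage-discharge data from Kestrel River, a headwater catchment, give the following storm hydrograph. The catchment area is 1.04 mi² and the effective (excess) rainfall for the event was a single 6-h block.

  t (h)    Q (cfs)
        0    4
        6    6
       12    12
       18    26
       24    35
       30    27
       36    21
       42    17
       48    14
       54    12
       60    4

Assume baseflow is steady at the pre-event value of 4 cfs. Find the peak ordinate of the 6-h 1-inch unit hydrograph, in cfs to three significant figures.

U_p ≈ 25.9 cfs

Direct runoff: 0.0, 2.0, 8.0, 22.0, 31.0, 23.0, 17.0, 13.0, 10.0, 8.0, 0.0 cfs; ΣQ_DR = 134.0 cfs, peak = 31.0 cfs.
Runoff depth d = ΣQ_DR·Δt / A = 134.0 × 21600 / (1.04 mi²) = 1.198 in.
The 1-inch UH is the DRH scaled by (1 in)/d, so U_p = 31.0 × 1/1.198 = 25.9 cfs.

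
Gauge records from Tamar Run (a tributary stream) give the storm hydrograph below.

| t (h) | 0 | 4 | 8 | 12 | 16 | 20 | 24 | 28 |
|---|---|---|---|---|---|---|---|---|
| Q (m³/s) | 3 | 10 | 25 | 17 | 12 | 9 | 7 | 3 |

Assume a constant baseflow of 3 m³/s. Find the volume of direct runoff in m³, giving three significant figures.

Direct-runoff ordinates (Q − Q_b): 0.0, 7.0, 22.0, 14.0, 9.0, 6.0, 4.0, 0.0 m³/s.
ΣQ_DR = 62.00 m³/s.
With Δt = 4 h = 14400 s, V = ΣQ_DR · Δt = 62.00 × 14400 = 8.93 × 10^5 m³.

V ≈ 8.93 × 10^5 m³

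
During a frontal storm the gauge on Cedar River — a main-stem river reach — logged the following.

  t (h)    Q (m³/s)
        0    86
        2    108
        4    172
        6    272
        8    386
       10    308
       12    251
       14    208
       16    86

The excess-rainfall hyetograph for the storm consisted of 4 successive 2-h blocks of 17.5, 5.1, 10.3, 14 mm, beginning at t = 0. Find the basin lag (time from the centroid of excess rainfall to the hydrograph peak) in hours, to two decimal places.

t_L ≈ 4.11 h

Centroid of excess rainfall: t_c = Σ P_i·t̄_i / ΣP_i = 3.8870 h (block centres at 1, 3, 5, 7 h).
Hydrograph peak occurs at t = 8 h, so basin lag t_L = 8 − 3.8870 = 4.11 h.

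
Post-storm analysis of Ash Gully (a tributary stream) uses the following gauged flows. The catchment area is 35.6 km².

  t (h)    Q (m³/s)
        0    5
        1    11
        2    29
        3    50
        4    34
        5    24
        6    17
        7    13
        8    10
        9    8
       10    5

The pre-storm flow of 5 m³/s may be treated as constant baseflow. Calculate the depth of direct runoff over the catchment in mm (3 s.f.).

Direct runoff: 0.0, 6.0, 24.0, 45.0, 29.0, 19.0, 12.0, 8.0, 5.0, 3.0, 0.0 m³/s; ΣQ_DR = 151.0 m³/s.
V = ΣQ_DR · Δt = 151.0 × 3600 s = 5.436 × 10^5 m³.
Over A = 35.6 km², depth = V / A = 15.3 mm.

d ≈ 15.3 mm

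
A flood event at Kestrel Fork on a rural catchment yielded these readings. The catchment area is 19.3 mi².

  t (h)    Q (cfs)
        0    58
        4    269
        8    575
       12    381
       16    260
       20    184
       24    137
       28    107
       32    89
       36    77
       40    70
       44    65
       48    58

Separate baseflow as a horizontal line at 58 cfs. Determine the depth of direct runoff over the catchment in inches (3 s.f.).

d ≈ 0.506 in

Direct runoff: 0.0, 211.0, 517.0, 323.0, 202.0, 126.0, 79.0, 49.0, 31.0, 19.0, 12.0, 7.0, 0.0 cfs; ΣQ_DR = 1576 cfs.
V = ΣQ_DR · Δt = 1576 × 14400 s = 2.269 × 10^7 ft³.
Over A = 19.3 mi², depth = V / A = 0.506 in.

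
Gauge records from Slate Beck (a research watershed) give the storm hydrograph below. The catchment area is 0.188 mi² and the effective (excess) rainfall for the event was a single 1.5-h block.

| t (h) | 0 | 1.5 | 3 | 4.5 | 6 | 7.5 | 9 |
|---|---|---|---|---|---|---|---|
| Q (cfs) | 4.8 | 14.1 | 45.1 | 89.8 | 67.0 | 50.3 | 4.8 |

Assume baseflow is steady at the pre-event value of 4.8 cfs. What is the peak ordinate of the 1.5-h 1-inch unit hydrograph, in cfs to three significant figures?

U_p ≈ 28.4 cfs

Direct runoff: 0.0, 9.3, 40.3, 85.0, 62.2, 45.5, 0.0 cfs; ΣQ_DR = 242.3 cfs, peak = 85.0 cfs.
Runoff depth d = ΣQ_DR·Δt / A = 242.3 × 5400 / (0.188 mi²) = 2.996 in.
The 1-inch UH is the DRH scaled by (1 in)/d, so U_p = 85.0 × 1/2.996 = 28.4 cfs.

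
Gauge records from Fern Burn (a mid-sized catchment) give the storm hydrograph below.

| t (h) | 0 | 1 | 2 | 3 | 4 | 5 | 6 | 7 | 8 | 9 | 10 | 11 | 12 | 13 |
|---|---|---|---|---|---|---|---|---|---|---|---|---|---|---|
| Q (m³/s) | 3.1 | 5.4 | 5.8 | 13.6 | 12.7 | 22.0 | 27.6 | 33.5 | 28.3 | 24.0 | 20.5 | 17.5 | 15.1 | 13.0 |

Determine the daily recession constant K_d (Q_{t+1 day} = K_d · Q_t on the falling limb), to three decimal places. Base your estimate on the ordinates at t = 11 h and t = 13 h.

K_d ≈ 0.028

Between t = 11 h and t = 13 h the flow falls from 17.5 to 13.0 m³/s over 2×1 h = 2 h.
Per-interval ratio K = (13.0/17.5)^(1/2) = 0.8619; K_d = K^(24/1) = 0.028.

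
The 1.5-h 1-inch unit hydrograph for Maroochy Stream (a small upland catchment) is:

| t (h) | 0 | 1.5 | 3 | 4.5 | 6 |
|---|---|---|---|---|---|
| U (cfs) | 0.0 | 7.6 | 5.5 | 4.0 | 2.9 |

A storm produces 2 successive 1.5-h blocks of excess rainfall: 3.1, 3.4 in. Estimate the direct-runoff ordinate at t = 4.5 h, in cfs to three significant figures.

Q ≈ 31.1 cfs

By discrete convolution, Q_j = Σ (P_i / 1 in) · U_{j−i}.
At t = 4.5 h (j=3): Q = (3.1/1)·4.0 + (3.4/1)·5.5 = 31.1 cfs.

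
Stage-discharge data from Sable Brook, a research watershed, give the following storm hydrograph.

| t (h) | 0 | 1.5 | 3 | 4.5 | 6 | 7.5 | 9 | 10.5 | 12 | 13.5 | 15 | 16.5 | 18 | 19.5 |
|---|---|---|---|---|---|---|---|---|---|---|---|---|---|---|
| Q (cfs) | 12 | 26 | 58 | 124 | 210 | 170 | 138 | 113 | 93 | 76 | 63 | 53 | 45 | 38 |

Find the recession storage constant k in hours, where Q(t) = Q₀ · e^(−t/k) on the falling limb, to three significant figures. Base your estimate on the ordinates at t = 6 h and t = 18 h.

On the falling limb, Q drops from 210 to 45 cfs between t = 6 h and t = 18 h (Δt = 12 h).
k = −Δt / ln(Q₂/Q₁) = −12 / ln(45/210) = 7.79 h.

k ≈ 7.79 h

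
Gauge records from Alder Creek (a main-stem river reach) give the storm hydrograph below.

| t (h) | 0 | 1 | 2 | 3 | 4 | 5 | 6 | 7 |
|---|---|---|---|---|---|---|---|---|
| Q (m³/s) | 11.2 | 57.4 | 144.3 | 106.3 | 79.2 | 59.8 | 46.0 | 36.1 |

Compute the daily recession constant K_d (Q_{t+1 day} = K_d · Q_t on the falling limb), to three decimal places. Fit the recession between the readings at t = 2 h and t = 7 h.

K_d ≈ 0.001

Between t = 2 h and t = 7 h the flow falls from 144.3 to 36.1 m³/s over 5×1 h = 5 h.
Per-interval ratio K = (36.1/144.3)^(1/5) = 0.7580; K_d = K^(24/1) = 0.001.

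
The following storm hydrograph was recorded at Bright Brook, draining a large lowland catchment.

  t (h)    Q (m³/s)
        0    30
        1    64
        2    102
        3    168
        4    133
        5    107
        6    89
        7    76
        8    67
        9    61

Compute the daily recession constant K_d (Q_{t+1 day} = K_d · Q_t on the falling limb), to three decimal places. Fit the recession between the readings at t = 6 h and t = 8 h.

Between t = 6 h and t = 8 h the flow falls from 89 to 67 m³/s over 2×1 h = 2 h.
Per-interval ratio K = (67/89)^(1/2) = 0.8676; K_d = K^(24/1) = 0.033.

K_d ≈ 0.033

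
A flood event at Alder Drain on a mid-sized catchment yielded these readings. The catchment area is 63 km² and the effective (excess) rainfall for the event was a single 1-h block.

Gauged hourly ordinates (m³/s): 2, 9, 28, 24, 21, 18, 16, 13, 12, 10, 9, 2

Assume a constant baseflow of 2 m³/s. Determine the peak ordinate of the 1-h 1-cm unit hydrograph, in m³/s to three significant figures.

Direct runoff: 0.0, 7.0, 26.0, 22.0, 19.0, 16.0, 14.0, 11.0, 10.0, 8.0, 7.0, 0.0 m³/s; ΣQ_DR = 140.0 m³/s, peak = 26.0 m³/s.
Runoff depth d = ΣQ_DR·Δt / A = 140.0 × 3600 / (63 km²) = 8.000 mm.
The 1-cm UH is the DRH scaled by (10 mm)/d, so U_p = 26.0 × 10/8.000 = 32.5 m³/s.

U_p ≈ 32.5 m³/s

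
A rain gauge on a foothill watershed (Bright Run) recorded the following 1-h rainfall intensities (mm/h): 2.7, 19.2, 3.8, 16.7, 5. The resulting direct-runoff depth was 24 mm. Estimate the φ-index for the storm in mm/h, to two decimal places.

φ ≈ 5.95 mm/h

Only the 2 blocks with intensity above φ contribute runoff: 19.2, 16.7 mm/h.
Σ(I−φ)·Δt = d  ⇒  (19.2+16.7 − 2φ)·1 = 24
φ = (35.90 − 24/1) / 2 = 5.95 mm/h.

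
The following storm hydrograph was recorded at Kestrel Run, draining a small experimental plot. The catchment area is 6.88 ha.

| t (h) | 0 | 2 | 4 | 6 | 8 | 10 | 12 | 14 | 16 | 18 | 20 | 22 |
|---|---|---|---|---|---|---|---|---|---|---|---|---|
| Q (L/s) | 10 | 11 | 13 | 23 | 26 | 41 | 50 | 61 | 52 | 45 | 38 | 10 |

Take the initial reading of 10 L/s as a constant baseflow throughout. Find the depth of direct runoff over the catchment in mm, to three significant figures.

d ≈ 27.2 mm

Direct runoff: 0.0, 1.0, 3.0, 13.0, 16.0, 31.0, 40.0, 51.0, 42.0, 35.0, 28.0, 0.0 L/s; ΣQ_DR = 260.0 L/s.
V = ΣQ_DR · Δt = 260.0 × 7200 s = 1.872 × 10^6 L.
Over A = 6.88 ha, depth = V / A = 27.2 mm.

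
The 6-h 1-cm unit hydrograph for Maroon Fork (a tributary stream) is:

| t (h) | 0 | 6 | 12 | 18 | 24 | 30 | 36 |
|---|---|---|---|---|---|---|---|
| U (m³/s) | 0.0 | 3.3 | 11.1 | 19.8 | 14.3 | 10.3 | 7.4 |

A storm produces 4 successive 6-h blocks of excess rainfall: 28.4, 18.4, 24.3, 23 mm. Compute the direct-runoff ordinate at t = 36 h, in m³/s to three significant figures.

By discrete convolution, Q_j = Σ (P_i / 10 mm) · U_{j−i}.
At t = 36 h (j=6): Q = (28.4/10)·7.4 + (18.4/10)·10.3 + (24.3/10)·14.3 + (23/10)·19.8 = 120 m³/s.

Q ≈ 120 m³/s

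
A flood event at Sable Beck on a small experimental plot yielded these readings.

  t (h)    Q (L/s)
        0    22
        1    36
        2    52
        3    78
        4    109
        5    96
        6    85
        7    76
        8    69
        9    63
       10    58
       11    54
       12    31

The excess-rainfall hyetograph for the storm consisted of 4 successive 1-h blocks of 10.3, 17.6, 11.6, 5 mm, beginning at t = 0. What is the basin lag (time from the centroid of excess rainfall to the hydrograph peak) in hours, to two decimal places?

Centroid of excess rainfall: t_c = Σ P_i·t̄_i / ΣP_i = 1.7539 h (block centres at 0.5, 1.5, 2.5, 3.5 h).
Hydrograph peak occurs at t = 4 h, so basin lag t_L = 4 − 1.7539 = 2.25 h.

t_L ≈ 2.25 h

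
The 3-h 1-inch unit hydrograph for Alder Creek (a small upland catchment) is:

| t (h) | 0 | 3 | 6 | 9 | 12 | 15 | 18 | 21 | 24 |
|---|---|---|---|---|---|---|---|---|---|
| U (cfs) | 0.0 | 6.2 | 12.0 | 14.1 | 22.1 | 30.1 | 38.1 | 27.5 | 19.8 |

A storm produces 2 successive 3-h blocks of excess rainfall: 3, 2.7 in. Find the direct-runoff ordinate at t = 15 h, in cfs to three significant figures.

Q ≈ 150 cfs

By discrete convolution, Q_j = Σ (P_i / 1 in) · U_{j−i}.
At t = 15 h (j=5): Q = (3/1)·30.1 + (2.7/1)·22.1 = 150 cfs.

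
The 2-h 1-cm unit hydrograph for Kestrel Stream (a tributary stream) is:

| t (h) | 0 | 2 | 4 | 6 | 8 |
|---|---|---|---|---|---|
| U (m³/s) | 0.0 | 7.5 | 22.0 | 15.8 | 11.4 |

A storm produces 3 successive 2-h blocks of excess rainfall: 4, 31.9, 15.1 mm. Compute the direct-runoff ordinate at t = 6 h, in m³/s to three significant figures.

Q ≈ 87.8 m³/s

By discrete convolution, Q_j = Σ (P_i / 10 mm) · U_{j−i}.
At t = 6 h (j=3): Q = (4/10)·15.8 + (31.9/10)·22.0 + (15.1/10)·7.5 = 87.8 m³/s.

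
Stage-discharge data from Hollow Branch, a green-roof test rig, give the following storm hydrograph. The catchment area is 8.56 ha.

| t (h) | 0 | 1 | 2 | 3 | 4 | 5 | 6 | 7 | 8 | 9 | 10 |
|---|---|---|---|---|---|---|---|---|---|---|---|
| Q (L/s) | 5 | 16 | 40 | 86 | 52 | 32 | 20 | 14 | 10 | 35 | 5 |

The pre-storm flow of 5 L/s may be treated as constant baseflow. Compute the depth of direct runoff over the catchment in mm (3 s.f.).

d ≈ 10.9 mm

Direct runoff: 0.0, 11.0, 35.0, 81.0, 47.0, 27.0, 15.0, 9.0, 5.0, 30.0, 0.0 L/s; ΣQ_DR = 260.0 L/s.
V = ΣQ_DR · Δt = 260.0 × 3600 s = 9.360 × 10^5 L.
Over A = 8.56 ha, depth = V / A = 10.9 mm.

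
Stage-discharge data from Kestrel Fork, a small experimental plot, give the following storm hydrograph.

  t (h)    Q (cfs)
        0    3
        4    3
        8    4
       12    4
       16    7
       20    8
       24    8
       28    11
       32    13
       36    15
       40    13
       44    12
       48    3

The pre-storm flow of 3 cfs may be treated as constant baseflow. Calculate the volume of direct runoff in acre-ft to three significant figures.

Direct-runoff ordinates (Q − Q_b): 0.0, 0.0, 1.0, 1.0, 4.0, 5.0, 5.0, 8.0, 10.0, 12.0, 10.0, 9.0, 0.0 cfs.
ΣQ_DR = 65.00 cfs.
With Δt = 4 h = 14400 s, V = ΣQ_DR · Δt = 65.00 × 14400 = 9.36 × 10^5 ft³ = 21.5 acre-ft.

V ≈ 21.5 acre-ft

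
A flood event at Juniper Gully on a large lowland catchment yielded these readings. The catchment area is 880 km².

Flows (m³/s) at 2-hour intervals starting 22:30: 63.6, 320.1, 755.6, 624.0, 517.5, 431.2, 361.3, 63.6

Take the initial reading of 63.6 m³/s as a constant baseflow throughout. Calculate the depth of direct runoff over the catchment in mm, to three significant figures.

d ≈ 21.5 mm

Direct runoff: 0.0, 256.5, 692.0, 560.4, 453.9, 367.6, 297.7, 0.0 m³/s; ΣQ_DR = 2628 m³/s.
V = ΣQ_DR · Δt = 2628 × 7200 s = 1.892 × 10^7 m³.
Over A = 880 km², depth = V / A = 21.5 mm.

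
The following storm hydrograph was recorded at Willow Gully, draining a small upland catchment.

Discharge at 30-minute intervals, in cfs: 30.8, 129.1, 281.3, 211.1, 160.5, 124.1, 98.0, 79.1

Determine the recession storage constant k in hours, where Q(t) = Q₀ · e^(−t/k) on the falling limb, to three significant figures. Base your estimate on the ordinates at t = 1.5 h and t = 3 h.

On the falling limb, Q drops from 211.1 to 98.0 cfs between t = 1.5 h and t = 3 h (Δt = 1.5 h).
k = −Δt / ln(Q₂/Q₁) = −1.5 / ln(98.0/211.1) = 1.95 h.

k ≈ 1.95 h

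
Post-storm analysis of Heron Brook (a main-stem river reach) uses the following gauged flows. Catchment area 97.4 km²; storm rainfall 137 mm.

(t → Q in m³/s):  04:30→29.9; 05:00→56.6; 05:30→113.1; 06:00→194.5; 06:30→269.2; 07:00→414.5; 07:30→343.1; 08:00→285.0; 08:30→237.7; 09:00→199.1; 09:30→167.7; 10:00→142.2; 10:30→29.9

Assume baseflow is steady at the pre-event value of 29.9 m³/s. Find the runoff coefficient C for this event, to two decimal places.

C ≈ 0.28

ΣQ_DR = 2094 m³/s; V = ΣQ_DR·Δt = 3.769 × 10^6 m³.
Runoff depth d = V / A = 38.69 mm.
C = d / P = 38.69 / 137 = 0.28.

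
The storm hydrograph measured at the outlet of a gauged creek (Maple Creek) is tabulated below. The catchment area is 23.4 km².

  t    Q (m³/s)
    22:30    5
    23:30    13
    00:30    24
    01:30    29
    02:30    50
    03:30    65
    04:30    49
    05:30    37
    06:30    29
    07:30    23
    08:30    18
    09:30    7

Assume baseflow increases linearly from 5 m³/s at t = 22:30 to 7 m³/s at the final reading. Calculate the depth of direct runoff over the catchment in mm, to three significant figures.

d ≈ 42.6 mm

Direct runoff: 0.00, 7.82, 18.64, 23.45, 44.27, 59.09, 42.91, 30.73, 22.55, 16.36, 11.18, 0.00 m³/s; ΣQ_DR = 277.0 m³/s.
V = ΣQ_DR · Δt = 277.0 × 3600 s = 9.972 × 10^5 m³.
Over A = 23.4 km², depth = V / A = 42.6 mm.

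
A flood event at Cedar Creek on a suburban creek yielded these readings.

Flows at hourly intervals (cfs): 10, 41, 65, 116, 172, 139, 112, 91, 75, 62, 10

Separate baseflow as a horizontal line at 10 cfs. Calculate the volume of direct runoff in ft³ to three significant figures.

V ≈ 2.82 × 10^6 ft³

Direct-runoff ordinates (Q − Q_b): 0.0, 31.0, 55.0, 106.0, 162.0, 129.0, 102.0, 81.0, 65.0, 52.0, 0.0 cfs.
ΣQ_DR = 783.0 cfs.
With Δt = 1 h = 3600 s, V = ΣQ_DR · Δt = 783.0 × 3600 = 2.82 × 10^6 ft³.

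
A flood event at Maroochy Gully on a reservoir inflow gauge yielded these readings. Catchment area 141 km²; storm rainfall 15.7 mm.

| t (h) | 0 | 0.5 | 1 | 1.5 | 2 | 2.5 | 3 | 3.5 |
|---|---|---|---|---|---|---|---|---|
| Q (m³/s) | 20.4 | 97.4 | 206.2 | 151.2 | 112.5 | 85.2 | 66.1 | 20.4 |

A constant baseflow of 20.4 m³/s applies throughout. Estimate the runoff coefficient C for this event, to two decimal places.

ΣQ_DR = 596.2 m³/s; V = ΣQ_DR·Δt = 1.073 × 10^6 m³.
Runoff depth d = V / A = 7.611 mm.
C = d / P = 7.611 / 15.7 = 0.48.

C ≈ 0.48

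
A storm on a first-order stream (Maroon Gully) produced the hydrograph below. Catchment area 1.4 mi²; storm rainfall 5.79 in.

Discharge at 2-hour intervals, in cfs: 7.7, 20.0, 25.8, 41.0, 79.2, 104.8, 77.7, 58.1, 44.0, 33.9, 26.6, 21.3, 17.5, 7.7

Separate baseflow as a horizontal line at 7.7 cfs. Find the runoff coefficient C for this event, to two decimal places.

C ≈ 0.17

ΣQ_DR = 457.5 cfs; V = ΣQ_DR·Δt = 3.294 × 10^6 ft³.
Runoff depth d = V / A = 1.013 in.
C = d / P = 1.013 / 5.79 = 0.17.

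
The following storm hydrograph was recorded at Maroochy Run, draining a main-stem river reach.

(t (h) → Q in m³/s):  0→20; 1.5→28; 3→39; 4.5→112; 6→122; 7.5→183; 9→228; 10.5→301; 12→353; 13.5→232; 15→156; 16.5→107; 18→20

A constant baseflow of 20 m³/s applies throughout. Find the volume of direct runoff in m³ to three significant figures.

Direct-runoff ordinates (Q − Q_b): 0.0, 8.0, 19.0, 92.0, 102.0, 163.0, 208.0, 281.0, 333.0, 212.0, 136.0, 87.0, 0.0 m³/s.
ΣQ_DR = 1641 m³/s.
With Δt = 1.5 h = 5400 s, V = ΣQ_DR · Δt = 1641 × 5400 = 8.86 × 10^6 m³.

V ≈ 8.86 × 10^6 m³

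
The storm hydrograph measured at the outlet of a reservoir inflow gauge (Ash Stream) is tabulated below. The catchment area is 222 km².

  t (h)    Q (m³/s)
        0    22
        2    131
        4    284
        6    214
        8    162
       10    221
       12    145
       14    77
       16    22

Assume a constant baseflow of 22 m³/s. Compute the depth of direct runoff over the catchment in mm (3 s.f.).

d ≈ 35.0 mm

Direct runoff: 0.0, 109.0, 262.0, 192.0, 140.0, 199.0, 123.0, 55.0, 0.0 m³/s; ΣQ_DR = 1080 m³/s.
V = ΣQ_DR · Δt = 1080 × 7200 s = 7.776 × 10^6 m³.
Over A = 222 km², depth = V / A = 35.0 mm.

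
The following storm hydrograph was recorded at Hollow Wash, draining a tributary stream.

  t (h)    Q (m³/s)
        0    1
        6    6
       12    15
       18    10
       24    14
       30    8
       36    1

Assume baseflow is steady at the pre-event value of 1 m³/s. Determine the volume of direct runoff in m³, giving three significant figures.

Direct-runoff ordinates (Q − Q_b): 0.0, 5.0, 14.0, 9.0, 13.0, 7.0, 0.0 m³/s.
ΣQ_DR = 48.00 m³/s.
With Δt = 6 h = 21600 s, V = ΣQ_DR · Δt = 48.00 × 21600 = 1.04 × 10^6 m³.

V ≈ 1.04 × 10^6 m³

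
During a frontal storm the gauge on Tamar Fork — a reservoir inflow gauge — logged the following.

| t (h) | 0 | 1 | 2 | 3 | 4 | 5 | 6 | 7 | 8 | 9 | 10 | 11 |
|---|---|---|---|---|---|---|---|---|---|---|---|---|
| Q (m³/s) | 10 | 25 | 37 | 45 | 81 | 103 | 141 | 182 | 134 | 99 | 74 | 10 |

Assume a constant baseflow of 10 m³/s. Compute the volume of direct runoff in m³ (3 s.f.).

Direct-runoff ordinates (Q − Q_b): 0.0, 15.0, 27.0, 35.0, 71.0, 93.0, 131.0, 172.0, 124.0, 89.0, 64.0, 0.0 m³/s.
ΣQ_DR = 821.0 m³/s.
With Δt = 1 h = 3600 s, V = ΣQ_DR · Δt = 821.0 × 3600 = 2.96 × 10^6 m³.

V ≈ 2.96 × 10^6 m³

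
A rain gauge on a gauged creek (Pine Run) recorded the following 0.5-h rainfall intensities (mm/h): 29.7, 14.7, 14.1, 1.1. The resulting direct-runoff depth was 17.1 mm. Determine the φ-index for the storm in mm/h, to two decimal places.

φ ≈ 8.10 mm/h

Only the 3 blocks with intensity above φ contribute runoff: 29.7, 14.7, 14.1 mm/h.
Σ(I−φ)·Δt = d  ⇒  (29.7+14.7+14.1 − 3φ)·0.5 = 17.1
φ = (58.50 − 17.1/0.5) / 3 = 8.10 mm/h.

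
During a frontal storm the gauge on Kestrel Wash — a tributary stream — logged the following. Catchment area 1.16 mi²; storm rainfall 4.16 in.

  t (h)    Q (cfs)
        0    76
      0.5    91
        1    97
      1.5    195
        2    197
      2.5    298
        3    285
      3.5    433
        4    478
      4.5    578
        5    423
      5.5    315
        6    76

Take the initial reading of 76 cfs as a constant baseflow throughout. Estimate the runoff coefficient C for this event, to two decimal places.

C ≈ 0.41

ΣQ_DR = 2554 cfs; V = ΣQ_DR·Δt = 4.597 × 10^6 ft³.
Runoff depth d = V / A = 1.706 in.
C = d / P = 1.706 / 4.16 = 0.41.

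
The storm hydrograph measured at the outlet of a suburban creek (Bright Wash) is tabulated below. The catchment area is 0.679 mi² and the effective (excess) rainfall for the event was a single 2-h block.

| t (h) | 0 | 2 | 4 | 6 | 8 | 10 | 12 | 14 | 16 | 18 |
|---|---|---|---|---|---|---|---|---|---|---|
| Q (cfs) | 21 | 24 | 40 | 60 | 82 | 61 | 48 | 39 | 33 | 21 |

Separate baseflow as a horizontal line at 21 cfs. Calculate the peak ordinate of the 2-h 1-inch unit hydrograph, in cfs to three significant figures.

U_p ≈ 61.0 cfs

Direct runoff: 0.0, 3.0, 19.0, 39.0, 61.0, 40.0, 27.0, 18.0, 12.0, 0.0 cfs; ΣQ_DR = 219.0 cfs, peak = 61.0 cfs.
Runoff depth d = ΣQ_DR·Δt / A = 219.0 × 7200 / (0.679 mi²) = 0.9996 in.
The 1-inch UH is the DRH scaled by (1 in)/d, so U_p = 61.0 × 1/0.9996 = 61.0 cfs.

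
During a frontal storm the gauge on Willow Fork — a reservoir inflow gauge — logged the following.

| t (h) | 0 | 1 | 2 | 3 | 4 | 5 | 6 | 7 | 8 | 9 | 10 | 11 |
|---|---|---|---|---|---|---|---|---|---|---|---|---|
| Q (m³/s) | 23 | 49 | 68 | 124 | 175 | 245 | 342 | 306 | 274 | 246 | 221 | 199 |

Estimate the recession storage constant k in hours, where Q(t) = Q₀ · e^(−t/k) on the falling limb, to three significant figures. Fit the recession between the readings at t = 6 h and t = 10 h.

On the falling limb, Q drops from 342 to 221 m³/s between t = 6 h and t = 10 h (Δt = 4 h).
k = −Δt / ln(Q₂/Q₁) = −4 / ln(221/342) = 9.16 h.

k ≈ 9.16 h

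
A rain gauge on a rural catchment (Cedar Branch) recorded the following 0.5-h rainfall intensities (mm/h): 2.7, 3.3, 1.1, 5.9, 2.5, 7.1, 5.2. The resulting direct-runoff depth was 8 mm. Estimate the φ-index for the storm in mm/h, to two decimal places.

Only the 6 blocks with intensity above φ contribute runoff: 2.7, 3.3, 5.9, 2.5, 7.1, 5.2 mm/h.
Σ(I−φ)·Δt = d  ⇒  (2.7+3.3+5.9+2.5+7.1+5.2 − 6φ)·0.5 = 8
φ = (26.70 − 8/0.5) / 6 = 1.78 mm/h.

φ ≈ 1.78 mm/h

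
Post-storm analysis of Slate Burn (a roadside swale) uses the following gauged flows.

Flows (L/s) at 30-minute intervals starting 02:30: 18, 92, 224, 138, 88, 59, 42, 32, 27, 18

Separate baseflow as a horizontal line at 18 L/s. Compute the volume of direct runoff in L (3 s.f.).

Direct-runoff ordinates (Q − Q_b): 0.0, 74.0, 206.0, 120.0, 70.0, 41.0, 24.0, 14.0, 9.0, 0.0 L/s.
ΣQ_DR = 558.0 L/s.
With Δt = 0.5 h = 1800 s, V = ΣQ_DR · Δt = 558.0 × 1800 = 1.00 × 10^6 L.

V ≈ 1.00 × 10^6 L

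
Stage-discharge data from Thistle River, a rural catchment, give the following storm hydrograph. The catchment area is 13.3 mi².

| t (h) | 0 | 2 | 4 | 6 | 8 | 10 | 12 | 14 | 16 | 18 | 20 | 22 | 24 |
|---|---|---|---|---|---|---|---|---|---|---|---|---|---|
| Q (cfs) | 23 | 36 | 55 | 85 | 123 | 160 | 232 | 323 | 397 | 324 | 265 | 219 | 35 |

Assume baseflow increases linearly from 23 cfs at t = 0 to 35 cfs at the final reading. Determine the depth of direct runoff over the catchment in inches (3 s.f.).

Direct runoff: 0.00, 12.00, 30.00, 59.00, 96.00, 132.00, 203.00, 293.00, 366.00, 292.00, 232.00, 185.00, 0.00 cfs; ΣQ_DR = 1900 cfs.
V = ΣQ_DR · Δt = 1900 × 7200 s = 1.368 × 10^7 ft³.
Over A = 13.3 mi², depth = V / A = 0.443 in.

d ≈ 0.443 in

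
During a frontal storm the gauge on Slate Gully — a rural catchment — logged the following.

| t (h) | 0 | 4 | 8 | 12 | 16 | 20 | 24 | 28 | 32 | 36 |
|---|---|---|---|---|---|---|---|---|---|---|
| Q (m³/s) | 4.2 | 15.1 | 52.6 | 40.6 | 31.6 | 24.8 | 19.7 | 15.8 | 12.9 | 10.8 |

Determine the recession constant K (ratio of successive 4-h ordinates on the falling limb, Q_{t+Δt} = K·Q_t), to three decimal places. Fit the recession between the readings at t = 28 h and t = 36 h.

K ≈ 0.827

Using the recession-limb readings at t = 28 h and t = 36 h: Q falls from 15.8 to 10.8 m³/s over 2 intervals.
K = (Q₂/Q₁)^(1/2) = (10.8/15.8)^(1/2) = 0.827.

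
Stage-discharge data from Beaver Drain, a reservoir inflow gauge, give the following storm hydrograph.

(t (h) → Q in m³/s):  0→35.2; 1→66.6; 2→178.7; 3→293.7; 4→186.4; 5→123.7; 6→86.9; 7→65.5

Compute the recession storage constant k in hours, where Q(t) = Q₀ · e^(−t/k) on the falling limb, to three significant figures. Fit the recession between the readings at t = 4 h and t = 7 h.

k ≈ 2.87 h

On the falling limb, Q drops from 186.4 to 65.5 m³/s between t = 4 h and t = 7 h (Δt = 3 h).
k = −Δt / ln(Q₂/Q₁) = −3 / ln(65.5/186.4) = 2.87 h.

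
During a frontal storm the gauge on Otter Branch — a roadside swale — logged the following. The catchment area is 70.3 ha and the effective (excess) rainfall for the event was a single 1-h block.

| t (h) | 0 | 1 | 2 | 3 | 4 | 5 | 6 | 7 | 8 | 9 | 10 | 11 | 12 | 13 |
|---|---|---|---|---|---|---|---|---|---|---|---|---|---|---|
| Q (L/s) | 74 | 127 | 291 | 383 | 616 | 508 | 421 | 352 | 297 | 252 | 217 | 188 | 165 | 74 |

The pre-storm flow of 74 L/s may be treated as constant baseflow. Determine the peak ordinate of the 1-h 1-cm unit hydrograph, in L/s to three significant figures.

Direct runoff: 0.0, 53.0, 217.0, 309.0, 542.0, 434.0, 347.0, 278.0, 223.0, 178.0, 143.0, 114.0, 91.0, 0.0 L/s; ΣQ_DR = 2929 L/s, peak = 542.0 L/s.
Runoff depth d = ΣQ_DR·Δt / A = 2929 × 3600 / (70.3 ha) = 15.00 mm.
The 1-cm UH is the DRH scaled by (10 mm)/d, so U_p = 542.0 × 10/15.00 = 361 L/s.

U_p ≈ 361 L/s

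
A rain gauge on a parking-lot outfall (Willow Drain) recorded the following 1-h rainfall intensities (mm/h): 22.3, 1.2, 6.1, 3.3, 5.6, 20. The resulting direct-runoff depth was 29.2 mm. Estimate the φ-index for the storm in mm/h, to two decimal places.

Only the 2 blocks with intensity above φ contribute runoff: 22.3, 20 mm/h.
Σ(I−φ)·Δt = d  ⇒  (22.3+20 − 2φ)·1 = 29.2
φ = (42.30 − 29.2/1) / 2 = 6.55 mm/h.

φ ≈ 6.55 mm/h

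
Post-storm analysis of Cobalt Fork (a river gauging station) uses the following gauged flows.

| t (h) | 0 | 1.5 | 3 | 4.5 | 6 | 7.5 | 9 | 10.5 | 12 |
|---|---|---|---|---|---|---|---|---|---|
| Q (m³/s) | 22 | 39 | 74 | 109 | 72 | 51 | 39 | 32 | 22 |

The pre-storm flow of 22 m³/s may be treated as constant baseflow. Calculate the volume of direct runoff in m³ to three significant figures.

Direct-runoff ordinates (Q − Q_b): 0.0, 17.0, 52.0, 87.0, 50.0, 29.0, 17.0, 10.0, 0.0 m³/s.
ΣQ_DR = 262.0 m³/s.
With Δt = 1.5 h = 5400 s, V = ΣQ_DR · Δt = 262.0 × 5400 = 1.41 × 10^6 m³.

V ≈ 1.41 × 10^6 m³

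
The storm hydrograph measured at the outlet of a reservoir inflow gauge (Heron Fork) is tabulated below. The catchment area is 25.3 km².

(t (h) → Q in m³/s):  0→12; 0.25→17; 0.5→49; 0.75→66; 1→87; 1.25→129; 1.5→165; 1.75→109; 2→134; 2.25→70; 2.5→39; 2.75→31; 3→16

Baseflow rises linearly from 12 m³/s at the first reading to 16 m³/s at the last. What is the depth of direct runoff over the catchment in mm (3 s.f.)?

Direct runoff: 0.00, 4.67, 36.33, 53.00, 73.67, 115.33, 151.00, 94.67, 119.33, 55.00, 23.67, 15.33, 0.00 m³/s; ΣQ_DR = 742.0 m³/s.
V = ΣQ_DR · Δt = 742.0 × 900 s = 6.678 × 10^5 m³.
Over A = 25.3 km², depth = V / A = 26.4 mm.

d ≈ 26.4 mm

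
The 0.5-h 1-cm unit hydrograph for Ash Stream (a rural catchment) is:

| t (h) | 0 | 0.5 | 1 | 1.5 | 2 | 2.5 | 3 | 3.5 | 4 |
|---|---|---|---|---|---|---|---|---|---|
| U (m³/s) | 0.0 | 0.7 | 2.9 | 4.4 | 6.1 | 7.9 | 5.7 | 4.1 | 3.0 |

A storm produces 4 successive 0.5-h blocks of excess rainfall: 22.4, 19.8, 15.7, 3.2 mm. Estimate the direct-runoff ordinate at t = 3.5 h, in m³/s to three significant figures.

By discrete convolution, Q_j = Σ (P_i / 10 mm) · U_{j−i}.
At t = 3.5 h (j=7): Q = (22.4/10)·4.1 + (19.8/10)·5.7 + (15.7/10)·7.9 + (3.2/10)·6.1 = 34.8 m³/s.

Q ≈ 34.8 m³/s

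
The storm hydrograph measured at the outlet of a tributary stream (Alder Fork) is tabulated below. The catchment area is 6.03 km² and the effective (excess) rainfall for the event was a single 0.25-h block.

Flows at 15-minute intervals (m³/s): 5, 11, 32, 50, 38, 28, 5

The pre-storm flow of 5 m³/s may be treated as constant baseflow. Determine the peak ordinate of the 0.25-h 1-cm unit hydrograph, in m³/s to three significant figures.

U_p ≈ 22.5 m³/s

Direct runoff: 0.0, 6.0, 27.0, 45.0, 33.0, 23.0, 0.0 m³/s; ΣQ_DR = 134.0 m³/s, peak = 45.0 m³/s.
Runoff depth d = ΣQ_DR·Δt / A = 134.0 × 900 / (6.03 km²) = 20.00 mm.
The 1-cm UH is the DRH scaled by (10 mm)/d, so U_p = 45.0 × 10/20.00 = 22.5 m³/s.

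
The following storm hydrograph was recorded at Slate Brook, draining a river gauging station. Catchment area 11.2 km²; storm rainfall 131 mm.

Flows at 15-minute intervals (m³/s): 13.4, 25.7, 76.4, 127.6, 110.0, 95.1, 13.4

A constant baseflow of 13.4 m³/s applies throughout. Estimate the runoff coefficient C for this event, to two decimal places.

C ≈ 0.23

ΣQ_DR = 367.8 m³/s; V = ΣQ_DR·Δt = 3.310 × 10^5 m³.
Runoff depth d = V / A = 29.56 mm.
C = d / P = 29.56 / 131 = 0.23.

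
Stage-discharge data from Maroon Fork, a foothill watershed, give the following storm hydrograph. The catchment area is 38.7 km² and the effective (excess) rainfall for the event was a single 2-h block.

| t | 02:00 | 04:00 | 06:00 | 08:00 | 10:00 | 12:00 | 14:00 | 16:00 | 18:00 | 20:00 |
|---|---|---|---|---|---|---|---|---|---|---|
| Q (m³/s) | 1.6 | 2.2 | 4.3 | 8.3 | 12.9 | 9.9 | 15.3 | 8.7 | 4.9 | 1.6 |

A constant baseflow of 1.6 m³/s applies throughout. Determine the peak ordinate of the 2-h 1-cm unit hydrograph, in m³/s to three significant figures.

U_p ≈ 13.7 m³/s

Direct runoff: 0.0, 0.6, 2.7, 6.7, 11.3, 8.3, 13.7, 7.1, 3.3, 0.0 m³/s; ΣQ_DR = 53.70 m³/s, peak = 13.7 m³/s.
Runoff depth d = ΣQ_DR·Δt / A = 53.70 × 7200 / (38.7 km²) = 9.991 mm.
The 1-cm UH is the DRH scaled by (10 mm)/d, so U_p = 13.7 × 10/9.991 = 13.7 m³/s.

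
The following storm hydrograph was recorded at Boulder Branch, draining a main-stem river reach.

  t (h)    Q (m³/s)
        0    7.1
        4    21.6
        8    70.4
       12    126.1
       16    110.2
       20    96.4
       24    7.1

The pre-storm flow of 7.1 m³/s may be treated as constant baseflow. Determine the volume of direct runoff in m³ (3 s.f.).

V ≈ 5.60 × 10^6 m³

Direct-runoff ordinates (Q − Q_b): 0.0, 14.5, 63.3, 119.0, 103.1, 89.3, 0.0 m³/s.
ΣQ_DR = 389.2 m³/s.
With Δt = 4 h = 14400 s, V = ΣQ_DR · Δt = 389.2 × 14400 = 5.60 × 10^6 m³.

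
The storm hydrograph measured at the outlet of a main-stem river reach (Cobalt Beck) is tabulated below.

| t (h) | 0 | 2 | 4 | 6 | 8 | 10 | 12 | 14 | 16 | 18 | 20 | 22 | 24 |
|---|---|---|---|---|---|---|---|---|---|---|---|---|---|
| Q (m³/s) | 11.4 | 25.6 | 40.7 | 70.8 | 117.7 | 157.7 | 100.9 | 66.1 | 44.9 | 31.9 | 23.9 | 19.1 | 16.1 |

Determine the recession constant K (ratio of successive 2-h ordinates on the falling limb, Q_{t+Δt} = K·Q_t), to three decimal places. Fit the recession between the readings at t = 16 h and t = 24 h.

Using the recession-limb readings at t = 16 h and t = 24 h: Q falls from 44.9 to 16.1 m³/s over 4 intervals.
K = (Q₂/Q₁)^(1/4) = (16.1/44.9)^(1/4) = 0.774.

K ≈ 0.774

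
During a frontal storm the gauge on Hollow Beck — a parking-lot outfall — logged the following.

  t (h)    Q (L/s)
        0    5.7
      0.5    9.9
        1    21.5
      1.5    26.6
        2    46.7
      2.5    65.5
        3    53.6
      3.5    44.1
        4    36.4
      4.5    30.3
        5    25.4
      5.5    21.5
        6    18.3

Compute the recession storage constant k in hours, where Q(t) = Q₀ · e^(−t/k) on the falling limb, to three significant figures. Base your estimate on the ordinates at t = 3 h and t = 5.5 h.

On the falling limb, Q drops from 53.6 to 21.5 L/s between t = 3 h and t = 5.5 h (Δt = 2.5 h).
k = −Δt / ln(Q₂/Q₁) = −2.5 / ln(21.5/53.6) = 2.74 h.

k ≈ 2.74 h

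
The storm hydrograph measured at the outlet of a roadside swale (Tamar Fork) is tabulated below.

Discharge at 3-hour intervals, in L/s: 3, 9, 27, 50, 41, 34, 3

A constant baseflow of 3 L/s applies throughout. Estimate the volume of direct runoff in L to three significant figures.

V ≈ 1.58 × 10^6 L

Direct-runoff ordinates (Q − Q_b): 0.0, 6.0, 24.0, 47.0, 38.0, 31.0, 0.0 L/s.
ΣQ_DR = 146.0 L/s.
With Δt = 3 h = 10800 s, V = ΣQ_DR · Δt = 146.0 × 10800 = 1.58 × 10^6 L.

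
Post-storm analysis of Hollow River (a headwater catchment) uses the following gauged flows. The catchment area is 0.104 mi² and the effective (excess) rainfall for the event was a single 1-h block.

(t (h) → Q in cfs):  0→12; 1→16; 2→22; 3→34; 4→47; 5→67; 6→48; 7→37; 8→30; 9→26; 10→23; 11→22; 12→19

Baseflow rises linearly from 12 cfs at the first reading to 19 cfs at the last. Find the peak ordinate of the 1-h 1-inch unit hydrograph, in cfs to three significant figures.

U_p ≈ 17.3 cfs

Direct runoff: 0.00, 3.42, 8.83, 20.25, 32.67, 52.08, 32.50, 20.92, 13.33, 8.75, 5.17, 3.58, 0.00 cfs; ΣQ_DR = 201.5 cfs, peak = 52.08 cfs.
Runoff depth d = ΣQ_DR·Δt / A = 201.5 × 3600 / (0.104 mi²) = 3.002 in.
The 1-inch UH is the DRH scaled by (1 in)/d, so U_p = 52.08 × 1/3.002 = 17.3 cfs.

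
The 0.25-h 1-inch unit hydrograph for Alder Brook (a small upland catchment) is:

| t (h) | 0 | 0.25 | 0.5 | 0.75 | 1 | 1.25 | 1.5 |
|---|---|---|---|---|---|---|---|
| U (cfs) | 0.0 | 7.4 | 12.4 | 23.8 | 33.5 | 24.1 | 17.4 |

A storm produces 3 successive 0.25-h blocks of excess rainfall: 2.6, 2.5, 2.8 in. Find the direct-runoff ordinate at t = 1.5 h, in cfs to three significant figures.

By discrete convolution, Q_j = Σ (P_i / 1 in) · U_{j−i}.
At t = 1.5 h (j=6): Q = (2.6/1)·17.4 + (2.5/1)·24.1 + (2.8/1)·33.5 = 199 cfs.

Q ≈ 199 cfs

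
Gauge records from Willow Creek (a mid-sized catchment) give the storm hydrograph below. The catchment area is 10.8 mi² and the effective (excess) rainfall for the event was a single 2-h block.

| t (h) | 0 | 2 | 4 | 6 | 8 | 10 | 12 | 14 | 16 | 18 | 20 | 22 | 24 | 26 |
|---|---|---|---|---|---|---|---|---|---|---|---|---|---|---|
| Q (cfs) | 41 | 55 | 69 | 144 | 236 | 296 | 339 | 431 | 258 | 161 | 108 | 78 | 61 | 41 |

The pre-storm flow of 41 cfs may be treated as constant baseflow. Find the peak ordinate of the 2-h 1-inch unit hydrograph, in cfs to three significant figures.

Direct runoff: 0.0, 14.0, 28.0, 103.0, 195.0, 255.0, 298.0, 390.0, 217.0, 120.0, 67.0, 37.0, 20.0, 0.0 cfs; ΣQ_DR = 1744 cfs, peak = 390.0 cfs.
Runoff depth d = ΣQ_DR·Δt / A = 1744 × 7200 / (10.8 mi²) = 0.5005 in.
The 1-inch UH is the DRH scaled by (1 in)/d, so U_p = 390.0 × 1/0.5005 = 779 cfs.

U_p ≈ 779 cfs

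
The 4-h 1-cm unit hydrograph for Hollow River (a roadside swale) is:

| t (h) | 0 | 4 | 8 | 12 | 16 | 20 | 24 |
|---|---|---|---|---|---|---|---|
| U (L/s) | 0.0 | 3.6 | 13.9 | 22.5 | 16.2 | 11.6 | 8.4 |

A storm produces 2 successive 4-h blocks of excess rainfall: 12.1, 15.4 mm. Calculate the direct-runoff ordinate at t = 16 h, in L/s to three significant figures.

Q ≈ 54.3 L/s

By discrete convolution, Q_j = Σ (P_i / 10 mm) · U_{j−i}.
At t = 16 h (j=4): Q = (12.1/10)·16.2 + (15.4/10)·22.5 = 54.3 L/s.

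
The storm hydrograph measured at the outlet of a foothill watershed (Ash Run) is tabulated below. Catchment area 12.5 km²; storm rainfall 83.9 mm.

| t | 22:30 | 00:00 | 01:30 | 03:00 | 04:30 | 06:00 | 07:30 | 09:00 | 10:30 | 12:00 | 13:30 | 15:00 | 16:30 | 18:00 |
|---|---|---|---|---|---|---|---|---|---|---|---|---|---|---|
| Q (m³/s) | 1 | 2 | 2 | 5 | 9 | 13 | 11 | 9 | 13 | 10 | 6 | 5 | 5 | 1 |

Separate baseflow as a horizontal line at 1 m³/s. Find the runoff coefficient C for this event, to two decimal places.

ΣQ_DR = 78.00 m³/s; V = ΣQ_DR·Δt = 4.212 × 10^5 m³.
Runoff depth d = V / A = 33.70 mm.
C = d / P = 33.70 / 83.9 = 0.40.

C ≈ 0.40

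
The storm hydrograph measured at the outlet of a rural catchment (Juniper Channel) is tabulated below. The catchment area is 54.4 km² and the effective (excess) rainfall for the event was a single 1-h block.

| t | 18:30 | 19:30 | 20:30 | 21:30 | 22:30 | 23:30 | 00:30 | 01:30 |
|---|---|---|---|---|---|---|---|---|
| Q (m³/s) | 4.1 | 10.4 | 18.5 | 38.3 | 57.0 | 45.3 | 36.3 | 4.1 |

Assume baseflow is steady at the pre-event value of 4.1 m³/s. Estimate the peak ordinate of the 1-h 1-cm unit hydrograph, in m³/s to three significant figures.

U_p ≈ 44.1 m³/s

Direct runoff: 0.0, 6.3, 14.4, 34.2, 52.9, 41.2, 32.2, 0.0 m³/s; ΣQ_DR = 181.2 m³/s, peak = 52.9 m³/s.
Runoff depth d = ΣQ_DR·Δt / A = 181.2 × 3600 / (54.4 km²) = 11.99 mm.
The 1-cm UH is the DRH scaled by (10 mm)/d, so U_p = 52.9 × 10/11.99 = 44.1 m³/s.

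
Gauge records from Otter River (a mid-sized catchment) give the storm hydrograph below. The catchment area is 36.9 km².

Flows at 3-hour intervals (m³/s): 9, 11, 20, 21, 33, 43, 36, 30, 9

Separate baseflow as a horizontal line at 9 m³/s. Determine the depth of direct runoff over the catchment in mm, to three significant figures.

Direct runoff: 0.0, 2.0, 11.0, 12.0, 24.0, 34.0, 27.0, 21.0, 0.0 m³/s; ΣQ_DR = 131.0 m³/s.
V = ΣQ_DR · Δt = 131.0 × 10800 s = 1.415 × 10^6 m³.
Over A = 36.9 km², depth = V / A = 38.3 mm.

d ≈ 38.3 mm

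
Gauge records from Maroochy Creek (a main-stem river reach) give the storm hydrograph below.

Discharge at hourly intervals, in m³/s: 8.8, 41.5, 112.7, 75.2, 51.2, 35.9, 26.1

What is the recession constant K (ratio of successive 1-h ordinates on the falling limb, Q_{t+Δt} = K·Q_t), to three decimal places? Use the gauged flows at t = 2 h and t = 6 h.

K ≈ 0.694

Using the recession-limb readings at t = 2 h and t = 6 h: Q falls from 112.7 to 26.1 m³/s over 4 intervals.
K = (Q₂/Q₁)^(1/4) = (26.1/112.7)^(1/4) = 0.694.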